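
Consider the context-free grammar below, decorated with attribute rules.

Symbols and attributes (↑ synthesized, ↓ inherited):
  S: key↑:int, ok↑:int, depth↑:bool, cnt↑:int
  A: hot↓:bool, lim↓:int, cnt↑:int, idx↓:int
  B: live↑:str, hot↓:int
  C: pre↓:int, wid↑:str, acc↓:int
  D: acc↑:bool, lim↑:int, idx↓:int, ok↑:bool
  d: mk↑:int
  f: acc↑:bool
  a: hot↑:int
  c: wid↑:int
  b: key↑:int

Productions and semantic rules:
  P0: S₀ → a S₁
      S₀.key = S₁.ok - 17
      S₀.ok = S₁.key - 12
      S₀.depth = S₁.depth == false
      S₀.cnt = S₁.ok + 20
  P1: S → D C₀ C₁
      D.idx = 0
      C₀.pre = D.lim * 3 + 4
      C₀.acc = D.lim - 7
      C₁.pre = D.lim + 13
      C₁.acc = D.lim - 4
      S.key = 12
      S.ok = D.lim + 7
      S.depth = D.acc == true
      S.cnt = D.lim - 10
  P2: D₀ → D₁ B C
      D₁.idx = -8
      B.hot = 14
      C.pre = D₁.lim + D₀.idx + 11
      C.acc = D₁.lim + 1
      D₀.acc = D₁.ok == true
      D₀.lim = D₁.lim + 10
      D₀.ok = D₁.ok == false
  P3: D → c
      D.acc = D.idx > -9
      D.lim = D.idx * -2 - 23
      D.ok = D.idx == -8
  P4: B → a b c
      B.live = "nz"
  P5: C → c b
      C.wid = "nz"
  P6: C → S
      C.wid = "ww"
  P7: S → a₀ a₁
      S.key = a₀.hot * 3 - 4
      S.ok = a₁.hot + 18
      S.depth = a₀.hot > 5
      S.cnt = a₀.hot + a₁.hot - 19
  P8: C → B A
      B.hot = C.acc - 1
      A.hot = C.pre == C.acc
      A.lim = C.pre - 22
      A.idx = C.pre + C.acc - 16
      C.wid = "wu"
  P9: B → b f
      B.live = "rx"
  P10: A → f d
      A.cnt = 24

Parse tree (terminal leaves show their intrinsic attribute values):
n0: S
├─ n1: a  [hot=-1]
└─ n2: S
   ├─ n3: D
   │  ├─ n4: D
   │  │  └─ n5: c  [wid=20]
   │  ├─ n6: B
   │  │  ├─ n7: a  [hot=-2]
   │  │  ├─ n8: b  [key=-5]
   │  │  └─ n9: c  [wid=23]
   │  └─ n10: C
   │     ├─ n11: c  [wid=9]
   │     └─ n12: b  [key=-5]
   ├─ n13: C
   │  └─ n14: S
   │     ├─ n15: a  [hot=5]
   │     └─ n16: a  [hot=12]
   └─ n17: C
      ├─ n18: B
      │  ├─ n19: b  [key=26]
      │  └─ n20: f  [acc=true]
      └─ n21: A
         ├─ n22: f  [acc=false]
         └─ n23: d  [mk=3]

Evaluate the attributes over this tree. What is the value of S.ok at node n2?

1. n1.hot = -1  [terminal]
2. n3.idx = 0  [0]
3. n4.idx = -8  [-8]
4. n5.wid = 20  [terminal]
5. n4.acc = true  [D.idx > -9]
6. n4.lim = -7  [D.idx * -2 - 23]
7. n4.ok = true  [D.idx == -8]
8. n6.hot = 14  [14]
9. n7.hot = -2  [terminal]
10. n8.key = -5  [terminal]
11. n9.wid = 23  [terminal]
12. n6.live = "nz"  ["nz"]
13. n10.pre = 4  [D₁.lim + D₀.idx + 11]
14. n10.acc = -6  [D₁.lim + 1]
15. n11.wid = 9  [terminal]
16. n12.key = -5  [terminal]
17. n10.wid = "nz"  ["nz"]
18. n3.acc = true  [D₁.ok == true]
19. n3.lim = 3  [D₁.lim + 10]
20. n3.ok = false  [D₁.ok == false]
21. n13.pre = 13  [D.lim * 3 + 4]
22. n13.acc = -4  [D.lim - 7]
23. n15.hot = 5  [terminal]
24. n16.hot = 12  [terminal]
25. n14.key = 11  [a₀.hot * 3 - 4]
26. n14.ok = 30  [a₁.hot + 18]
27. n14.depth = false  [a₀.hot > 5]
28. n14.cnt = -2  [a₀.hot + a₁.hot - 19]
29. n13.wid = "ww"  ["ww"]
30. n17.pre = 16  [D.lim + 13]
31. n17.acc = -1  [D.lim - 4]
32. n18.hot = -2  [C.acc - 1]
33. n19.key = 26  [terminal]
34. n20.acc = true  [terminal]
35. n18.live = "rx"  ["rx"]
36. n21.hot = false  [C.pre == C.acc]
37. n21.lim = -6  [C.pre - 22]
38. n21.idx = -1  [C.pre + C.acc - 16]
39. n22.acc = false  [terminal]
40. n23.mk = 3  [terminal]
41. n21.cnt = 24  [24]
42. n17.wid = "wu"  ["wu"]
43. n2.key = 12  [12]
44. n2.ok = 10  [D.lim + 7]
45. n2.depth = true  [D.acc == true]
46. n2.cnt = -7  [D.lim - 10]
47. n0.key = -7  [S₁.ok - 17]
48. n0.ok = 0  [S₁.key - 12]
49. n0.depth = false  [S₁.depth == false]
50. n0.cnt = 30  [S₁.ok + 20]

10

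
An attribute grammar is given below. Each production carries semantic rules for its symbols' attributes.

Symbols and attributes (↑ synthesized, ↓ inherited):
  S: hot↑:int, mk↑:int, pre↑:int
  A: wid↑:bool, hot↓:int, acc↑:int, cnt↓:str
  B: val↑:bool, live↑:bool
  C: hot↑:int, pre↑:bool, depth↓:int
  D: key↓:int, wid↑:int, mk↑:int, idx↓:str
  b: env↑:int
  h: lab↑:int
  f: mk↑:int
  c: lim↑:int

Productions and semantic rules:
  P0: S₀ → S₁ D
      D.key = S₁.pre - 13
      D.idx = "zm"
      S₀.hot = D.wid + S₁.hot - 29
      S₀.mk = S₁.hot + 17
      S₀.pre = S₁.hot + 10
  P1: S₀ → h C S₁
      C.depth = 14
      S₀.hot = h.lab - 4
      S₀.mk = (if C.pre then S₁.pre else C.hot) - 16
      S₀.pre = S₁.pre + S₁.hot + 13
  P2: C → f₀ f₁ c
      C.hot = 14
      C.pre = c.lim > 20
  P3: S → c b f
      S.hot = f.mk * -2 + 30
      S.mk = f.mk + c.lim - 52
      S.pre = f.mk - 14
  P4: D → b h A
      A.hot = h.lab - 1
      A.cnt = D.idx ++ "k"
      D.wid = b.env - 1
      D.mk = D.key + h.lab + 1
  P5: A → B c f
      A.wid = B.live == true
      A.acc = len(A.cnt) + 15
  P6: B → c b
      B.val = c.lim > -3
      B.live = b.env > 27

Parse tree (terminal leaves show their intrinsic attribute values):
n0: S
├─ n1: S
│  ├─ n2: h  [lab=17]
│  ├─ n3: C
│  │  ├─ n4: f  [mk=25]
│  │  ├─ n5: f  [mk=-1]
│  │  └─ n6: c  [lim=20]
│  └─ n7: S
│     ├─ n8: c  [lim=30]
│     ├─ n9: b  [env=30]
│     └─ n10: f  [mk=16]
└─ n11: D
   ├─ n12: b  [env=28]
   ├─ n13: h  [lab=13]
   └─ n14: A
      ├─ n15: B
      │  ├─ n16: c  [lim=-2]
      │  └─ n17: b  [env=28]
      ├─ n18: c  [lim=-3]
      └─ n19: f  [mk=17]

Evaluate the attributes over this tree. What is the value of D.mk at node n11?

14

1. n2.lab = 17  [terminal]
2. n3.depth = 14  [14]
3. n4.mk = 25  [terminal]
4. n5.mk = -1  [terminal]
5. n6.lim = 20  [terminal]
6. n3.hot = 14  [14]
7. n3.pre = false  [c.lim > 20]
8. n8.lim = 30  [terminal]
9. n9.env = 30  [terminal]
10. n10.mk = 16  [terminal]
11. n7.hot = -2  [f.mk * -2 + 30]
12. n7.mk = -6  [f.mk + c.lim - 52]
13. n7.pre = 2  [f.mk - 14]
14. n1.hot = 13  [h.lab - 4]
15. n1.mk = -2  [(if C.pre then S₁.pre else C.hot) - 16]
16. n1.pre = 13  [S₁.pre + S₁.hot + 13]
17. n11.key = 0  [S₁.pre - 13]
18. n11.idx = "zm"  ["zm"]
19. n12.env = 28  [terminal]
20. n13.lab = 13  [terminal]
21. n14.hot = 12  [h.lab - 1]
22. n14.cnt = "zmk"  [D.idx ++ "k"]
23. n16.lim = -2  [terminal]
24. n17.env = 28  [terminal]
25. n15.val = true  [c.lim > -3]
26. n15.live = true  [b.env > 27]
27. n18.lim = -3  [terminal]
28. n19.mk = 17  [terminal]
29. n14.wid = true  [B.live == true]
30. n14.acc = 18  [len(A.cnt) + 15]
31. n11.wid = 27  [b.env - 1]
32. n11.mk = 14  [D.key + h.lab + 1]
33. n0.hot = 11  [D.wid + S₁.hot - 29]
34. n0.mk = 30  [S₁.hot + 17]
35. n0.pre = 23  [S₁.hot + 10]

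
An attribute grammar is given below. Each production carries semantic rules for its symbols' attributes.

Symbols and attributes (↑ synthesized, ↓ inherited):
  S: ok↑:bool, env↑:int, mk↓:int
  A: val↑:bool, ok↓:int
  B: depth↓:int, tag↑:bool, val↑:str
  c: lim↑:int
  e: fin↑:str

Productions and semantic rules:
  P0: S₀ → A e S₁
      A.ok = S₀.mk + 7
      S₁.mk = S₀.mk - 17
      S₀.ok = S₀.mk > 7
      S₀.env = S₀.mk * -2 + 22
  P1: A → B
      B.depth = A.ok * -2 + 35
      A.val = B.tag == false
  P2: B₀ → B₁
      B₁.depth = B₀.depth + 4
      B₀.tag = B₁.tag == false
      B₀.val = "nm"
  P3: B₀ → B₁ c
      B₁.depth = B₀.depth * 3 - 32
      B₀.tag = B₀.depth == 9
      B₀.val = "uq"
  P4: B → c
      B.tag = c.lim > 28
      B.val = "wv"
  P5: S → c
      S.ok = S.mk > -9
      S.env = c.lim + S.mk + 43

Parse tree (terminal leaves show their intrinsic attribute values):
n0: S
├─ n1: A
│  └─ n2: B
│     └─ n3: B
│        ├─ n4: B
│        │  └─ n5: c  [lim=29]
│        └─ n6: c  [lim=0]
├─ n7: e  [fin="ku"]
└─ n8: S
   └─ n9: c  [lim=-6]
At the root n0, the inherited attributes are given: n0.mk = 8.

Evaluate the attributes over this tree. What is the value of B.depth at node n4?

-5

1. n0.mk = 8  [given at root]
2. n1.ok = 15  [S₀.mk + 7]
3. n2.depth = 5  [A.ok * -2 + 35]
4. n3.depth = 9  [B₀.depth + 4]
5. n4.depth = -5  [B₀.depth * 3 - 32]
6. n5.lim = 29  [terminal]
7. n4.tag = true  [c.lim > 28]
8. n4.val = "wv"  ["wv"]
9. n6.lim = 0  [terminal]
10. n3.tag = true  [B₀.depth == 9]
11. n3.val = "uq"  ["uq"]
12. n2.tag = false  [B₁.tag == false]
13. n2.val = "nm"  ["nm"]
14. n1.val = true  [B.tag == false]
15. n7.fin = "ku"  [terminal]
16. n8.mk = -9  [S₀.mk - 17]
17. n9.lim = -6  [terminal]
18. n8.ok = false  [S.mk > -9]
19. n8.env = 28  [c.lim + S.mk + 43]
20. n0.ok = true  [S₀.mk > 7]
21. n0.env = 6  [S₀.mk * -2 + 22]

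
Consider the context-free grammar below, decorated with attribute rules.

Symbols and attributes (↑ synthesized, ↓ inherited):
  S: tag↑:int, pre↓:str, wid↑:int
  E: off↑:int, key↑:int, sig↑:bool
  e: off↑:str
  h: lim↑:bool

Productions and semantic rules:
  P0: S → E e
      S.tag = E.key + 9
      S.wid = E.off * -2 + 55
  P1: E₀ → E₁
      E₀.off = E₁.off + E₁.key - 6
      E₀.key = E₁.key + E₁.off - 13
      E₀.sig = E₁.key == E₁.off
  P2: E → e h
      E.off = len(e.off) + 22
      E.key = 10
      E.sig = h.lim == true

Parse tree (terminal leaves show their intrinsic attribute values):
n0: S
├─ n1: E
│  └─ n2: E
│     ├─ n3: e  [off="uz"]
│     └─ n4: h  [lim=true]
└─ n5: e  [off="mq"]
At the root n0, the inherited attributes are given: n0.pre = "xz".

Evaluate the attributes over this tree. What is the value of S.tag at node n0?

1. n0.pre = "xz"  [given at root]
2. n3.off = "uz"  [terminal]
3. n4.lim = true  [terminal]
4. n2.off = 24  [len(e.off) + 22]
5. n2.key = 10  [10]
6. n2.sig = true  [h.lim == true]
7. n1.off = 28  [E₁.off + E₁.key - 6]
8. n1.key = 21  [E₁.key + E₁.off - 13]
9. n1.sig = false  [E₁.key == E₁.off]
10. n5.off = "mq"  [terminal]
11. n0.tag = 30  [E.key + 9]
12. n0.wid = -1  [E.off * -2 + 55]

30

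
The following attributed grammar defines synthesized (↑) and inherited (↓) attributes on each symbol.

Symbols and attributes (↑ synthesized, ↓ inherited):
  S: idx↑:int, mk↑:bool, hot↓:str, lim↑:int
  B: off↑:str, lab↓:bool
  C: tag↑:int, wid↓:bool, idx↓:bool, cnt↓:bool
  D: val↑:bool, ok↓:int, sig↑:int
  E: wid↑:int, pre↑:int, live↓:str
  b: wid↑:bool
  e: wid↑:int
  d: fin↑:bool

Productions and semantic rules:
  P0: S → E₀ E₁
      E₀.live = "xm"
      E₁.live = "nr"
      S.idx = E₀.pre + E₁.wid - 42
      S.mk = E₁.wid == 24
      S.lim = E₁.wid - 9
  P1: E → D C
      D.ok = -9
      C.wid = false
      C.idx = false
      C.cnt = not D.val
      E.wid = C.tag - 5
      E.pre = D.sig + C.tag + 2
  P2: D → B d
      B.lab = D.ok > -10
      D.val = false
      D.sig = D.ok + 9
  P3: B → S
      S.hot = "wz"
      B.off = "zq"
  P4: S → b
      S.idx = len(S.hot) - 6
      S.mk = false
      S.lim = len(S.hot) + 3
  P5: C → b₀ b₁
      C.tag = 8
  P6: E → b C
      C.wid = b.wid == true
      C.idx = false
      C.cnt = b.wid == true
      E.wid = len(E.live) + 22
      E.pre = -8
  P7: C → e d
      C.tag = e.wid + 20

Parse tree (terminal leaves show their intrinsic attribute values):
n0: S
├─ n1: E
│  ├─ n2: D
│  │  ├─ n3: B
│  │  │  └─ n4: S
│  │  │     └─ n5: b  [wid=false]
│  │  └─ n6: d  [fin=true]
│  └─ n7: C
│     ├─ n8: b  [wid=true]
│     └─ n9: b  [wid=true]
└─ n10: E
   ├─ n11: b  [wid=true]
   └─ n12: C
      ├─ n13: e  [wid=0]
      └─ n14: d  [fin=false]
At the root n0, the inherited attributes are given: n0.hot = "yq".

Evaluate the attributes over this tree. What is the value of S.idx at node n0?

-8

1. n0.hot = "yq"  [given at root]
2. n1.live = "xm"  ["xm"]
3. n2.ok = -9  [-9]
4. n3.lab = true  [D.ok > -10]
5. n4.hot = "wz"  ["wz"]
6. n5.wid = false  [terminal]
7. n4.idx = -4  [len(S.hot) - 6]
8. n4.mk = false  [false]
9. n4.lim = 5  [len(S.hot) + 3]
10. n3.off = "zq"  ["zq"]
11. n6.fin = true  [terminal]
12. n2.val = false  [false]
13. n2.sig = 0  [D.ok + 9]
14. n7.wid = false  [false]
15. n7.idx = false  [false]
16. n7.cnt = true  [not D.val]
17. n8.wid = true  [terminal]
18. n9.wid = true  [terminal]
19. n7.tag = 8  [8]
20. n1.wid = 3  [C.tag - 5]
21. n1.pre = 10  [D.sig + C.tag + 2]
22. n10.live = "nr"  ["nr"]
23. n11.wid = true  [terminal]
24. n12.wid = true  [b.wid == true]
25. n12.idx = false  [false]
26. n12.cnt = true  [b.wid == true]
27. n13.wid = 0  [terminal]
28. n14.fin = false  [terminal]
29. n12.tag = 20  [e.wid + 20]
30. n10.wid = 24  [len(E.live) + 22]
31. n10.pre = -8  [-8]
32. n0.idx = -8  [E₀.pre + E₁.wid - 42]
33. n0.mk = true  [E₁.wid == 24]
34. n0.lim = 15  [E₁.wid - 9]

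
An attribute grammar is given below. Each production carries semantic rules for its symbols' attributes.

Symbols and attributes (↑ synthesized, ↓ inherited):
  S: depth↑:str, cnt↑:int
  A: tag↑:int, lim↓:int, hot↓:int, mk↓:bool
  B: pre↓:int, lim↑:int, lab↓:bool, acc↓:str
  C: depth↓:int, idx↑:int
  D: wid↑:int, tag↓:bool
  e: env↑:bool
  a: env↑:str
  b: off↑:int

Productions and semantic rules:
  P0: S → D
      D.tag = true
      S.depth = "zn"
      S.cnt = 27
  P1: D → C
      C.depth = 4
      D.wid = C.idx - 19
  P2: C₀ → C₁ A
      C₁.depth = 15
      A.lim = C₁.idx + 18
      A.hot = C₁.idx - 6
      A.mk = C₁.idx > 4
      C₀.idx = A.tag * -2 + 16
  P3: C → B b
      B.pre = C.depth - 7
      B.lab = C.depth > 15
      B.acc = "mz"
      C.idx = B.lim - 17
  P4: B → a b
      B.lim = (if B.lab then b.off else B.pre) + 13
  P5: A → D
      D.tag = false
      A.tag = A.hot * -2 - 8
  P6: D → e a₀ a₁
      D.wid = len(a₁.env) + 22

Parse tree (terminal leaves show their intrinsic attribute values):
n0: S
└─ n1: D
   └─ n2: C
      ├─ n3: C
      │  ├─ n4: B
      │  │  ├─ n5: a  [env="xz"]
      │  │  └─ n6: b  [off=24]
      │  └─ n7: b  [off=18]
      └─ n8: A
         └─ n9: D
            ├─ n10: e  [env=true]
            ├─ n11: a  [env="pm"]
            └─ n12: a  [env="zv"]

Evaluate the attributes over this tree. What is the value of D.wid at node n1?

5

1. n1.tag = true  [true]
2. n2.depth = 4  [4]
3. n3.depth = 15  [15]
4. n4.pre = 8  [C.depth - 7]
5. n4.lab = false  [C.depth > 15]
6. n4.acc = "mz"  ["mz"]
7. n5.env = "xz"  [terminal]
8. n6.off = 24  [terminal]
9. n4.lim = 21  [(if B.lab then b.off else B.pre) + 13]
10. n7.off = 18  [terminal]
11. n3.idx = 4  [B.lim - 17]
12. n8.lim = 22  [C₁.idx + 18]
13. n8.hot = -2  [C₁.idx - 6]
14. n8.mk = false  [C₁.idx > 4]
15. n9.tag = false  [false]
16. n10.env = true  [terminal]
17. n11.env = "pm"  [terminal]
18. n12.env = "zv"  [terminal]
19. n9.wid = 24  [len(a₁.env) + 22]
20. n8.tag = -4  [A.hot * -2 - 8]
21. n2.idx = 24  [A.tag * -2 + 16]
22. n1.wid = 5  [C.idx - 19]
23. n0.depth = "zn"  ["zn"]
24. n0.cnt = 27  [27]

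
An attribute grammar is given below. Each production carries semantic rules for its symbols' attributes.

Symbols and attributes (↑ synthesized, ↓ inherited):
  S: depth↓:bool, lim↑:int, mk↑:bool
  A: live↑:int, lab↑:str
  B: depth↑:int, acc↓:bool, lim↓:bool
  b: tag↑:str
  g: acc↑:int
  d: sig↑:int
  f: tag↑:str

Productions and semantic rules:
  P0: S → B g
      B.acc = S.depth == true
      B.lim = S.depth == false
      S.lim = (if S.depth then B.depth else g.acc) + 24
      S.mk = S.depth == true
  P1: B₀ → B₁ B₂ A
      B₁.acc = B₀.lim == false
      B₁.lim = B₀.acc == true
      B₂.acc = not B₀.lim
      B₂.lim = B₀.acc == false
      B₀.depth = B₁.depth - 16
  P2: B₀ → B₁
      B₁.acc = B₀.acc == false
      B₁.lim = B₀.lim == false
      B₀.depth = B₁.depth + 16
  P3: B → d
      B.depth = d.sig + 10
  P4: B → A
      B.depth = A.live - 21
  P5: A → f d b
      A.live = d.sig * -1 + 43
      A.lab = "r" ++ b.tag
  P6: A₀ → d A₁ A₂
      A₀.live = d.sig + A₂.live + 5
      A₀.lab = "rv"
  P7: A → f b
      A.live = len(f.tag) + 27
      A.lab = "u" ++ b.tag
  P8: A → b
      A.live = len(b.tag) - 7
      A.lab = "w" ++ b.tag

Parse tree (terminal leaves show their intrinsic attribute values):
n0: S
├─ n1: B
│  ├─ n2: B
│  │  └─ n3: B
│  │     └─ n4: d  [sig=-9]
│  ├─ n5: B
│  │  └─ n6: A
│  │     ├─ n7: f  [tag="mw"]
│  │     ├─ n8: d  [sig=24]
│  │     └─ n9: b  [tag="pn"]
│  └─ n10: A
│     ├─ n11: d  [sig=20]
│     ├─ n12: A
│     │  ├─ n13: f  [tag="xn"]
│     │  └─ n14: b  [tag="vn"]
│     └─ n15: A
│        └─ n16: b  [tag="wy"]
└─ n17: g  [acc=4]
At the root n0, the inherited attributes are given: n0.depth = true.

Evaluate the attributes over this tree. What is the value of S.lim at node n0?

1. n0.depth = true  [given at root]
2. n1.acc = true  [S.depth == true]
3. n1.lim = false  [S.depth == false]
4. n2.acc = true  [B₀.lim == false]
5. n2.lim = true  [B₀.acc == true]
6. n3.acc = false  [B₀.acc == false]
7. n3.lim = false  [B₀.lim == false]
8. n4.sig = -9  [terminal]
9. n3.depth = 1  [d.sig + 10]
10. n2.depth = 17  [B₁.depth + 16]
11. n5.acc = true  [not B₀.lim]
12. n5.lim = false  [B₀.acc == false]
13. n7.tag = "mw"  [terminal]
14. n8.sig = 24  [terminal]
15. n9.tag = "pn"  [terminal]
16. n6.live = 19  [d.sig * -1 + 43]
17. n6.lab = "rpn"  ["r" ++ b.tag]
18. n5.depth = -2  [A.live - 21]
19. n11.sig = 20  [terminal]
20. n13.tag = "xn"  [terminal]
21. n14.tag = "vn"  [terminal]
22. n12.live = 29  [len(f.tag) + 27]
23. n12.lab = "uvn"  ["u" ++ b.tag]
24. n16.tag = "wy"  [terminal]
25. n15.live = -5  [len(b.tag) - 7]
26. n15.lab = "wwy"  ["w" ++ b.tag]
27. n10.live = 20  [d.sig + A₂.live + 5]
28. n10.lab = "rv"  ["rv"]
29. n1.depth = 1  [B₁.depth - 16]
30. n17.acc = 4  [terminal]
31. n0.lim = 25  [(if S.depth then B.depth else g.acc) + 24]
32. n0.mk = true  [S.depth == true]

25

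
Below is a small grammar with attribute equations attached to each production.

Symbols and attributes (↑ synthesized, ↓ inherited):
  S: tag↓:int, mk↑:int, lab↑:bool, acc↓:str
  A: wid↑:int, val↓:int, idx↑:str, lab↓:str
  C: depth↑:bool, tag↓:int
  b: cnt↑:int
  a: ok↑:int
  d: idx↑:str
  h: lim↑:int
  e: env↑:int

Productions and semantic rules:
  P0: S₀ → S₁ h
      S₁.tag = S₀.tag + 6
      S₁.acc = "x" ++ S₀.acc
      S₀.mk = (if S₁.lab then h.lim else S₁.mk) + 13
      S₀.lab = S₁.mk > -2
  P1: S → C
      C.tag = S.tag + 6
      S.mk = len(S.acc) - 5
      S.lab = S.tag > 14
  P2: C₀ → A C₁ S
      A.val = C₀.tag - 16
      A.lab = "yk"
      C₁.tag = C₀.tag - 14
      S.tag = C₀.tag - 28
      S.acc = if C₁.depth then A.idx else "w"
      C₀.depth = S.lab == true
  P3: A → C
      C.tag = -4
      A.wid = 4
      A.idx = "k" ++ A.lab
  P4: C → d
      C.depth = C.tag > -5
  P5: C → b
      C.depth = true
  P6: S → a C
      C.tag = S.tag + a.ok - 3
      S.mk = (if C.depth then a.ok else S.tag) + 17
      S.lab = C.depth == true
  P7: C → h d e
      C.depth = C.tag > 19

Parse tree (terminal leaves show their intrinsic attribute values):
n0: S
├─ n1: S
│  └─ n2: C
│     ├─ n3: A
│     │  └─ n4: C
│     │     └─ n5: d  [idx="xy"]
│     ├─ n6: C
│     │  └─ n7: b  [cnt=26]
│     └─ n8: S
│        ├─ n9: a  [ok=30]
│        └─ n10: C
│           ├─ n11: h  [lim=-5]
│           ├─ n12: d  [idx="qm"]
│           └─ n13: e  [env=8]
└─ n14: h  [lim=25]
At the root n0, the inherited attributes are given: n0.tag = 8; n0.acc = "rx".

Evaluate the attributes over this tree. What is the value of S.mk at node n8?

9

1. n0.tag = 8  [given at root]
2. n0.acc = "rx"  [given at root]
3. n1.tag = 14  [S₀.tag + 6]
4. n1.acc = "xrx"  ["x" ++ S₀.acc]
5. n2.tag = 20  [S.tag + 6]
6. n3.val = 4  [C₀.tag - 16]
7. n3.lab = "yk"  ["yk"]
8. n4.tag = -4  [-4]
9. n5.idx = "xy"  [terminal]
10. n4.depth = true  [C.tag > -5]
11. n3.wid = 4  [4]
12. n3.idx = "kyk"  ["k" ++ A.lab]
13. n6.tag = 6  [C₀.tag - 14]
14. n7.cnt = 26  [terminal]
15. n6.depth = true  [true]
16. n8.tag = -8  [C₀.tag - 28]
17. n8.acc = "kyk"  [if C₁.depth then A.idx else "w"]
18. n9.ok = 30  [terminal]
19. n10.tag = 19  [S.tag + a.ok - 3]
20. n11.lim = -5  [terminal]
21. n12.idx = "qm"  [terminal]
22. n13.env = 8  [terminal]
23. n10.depth = false  [C.tag > 19]
24. n8.mk = 9  [(if C.depth then a.ok else S.tag) + 17]
25. n8.lab = false  [C.depth == true]
26. n2.depth = false  [S.lab == true]
27. n1.mk = -2  [len(S.acc) - 5]
28. n1.lab = false  [S.tag > 14]
29. n14.lim = 25  [terminal]
30. n0.mk = 11  [(if S₁.lab then h.lim else S₁.mk) + 13]
31. n0.lab = false  [S₁.mk > -2]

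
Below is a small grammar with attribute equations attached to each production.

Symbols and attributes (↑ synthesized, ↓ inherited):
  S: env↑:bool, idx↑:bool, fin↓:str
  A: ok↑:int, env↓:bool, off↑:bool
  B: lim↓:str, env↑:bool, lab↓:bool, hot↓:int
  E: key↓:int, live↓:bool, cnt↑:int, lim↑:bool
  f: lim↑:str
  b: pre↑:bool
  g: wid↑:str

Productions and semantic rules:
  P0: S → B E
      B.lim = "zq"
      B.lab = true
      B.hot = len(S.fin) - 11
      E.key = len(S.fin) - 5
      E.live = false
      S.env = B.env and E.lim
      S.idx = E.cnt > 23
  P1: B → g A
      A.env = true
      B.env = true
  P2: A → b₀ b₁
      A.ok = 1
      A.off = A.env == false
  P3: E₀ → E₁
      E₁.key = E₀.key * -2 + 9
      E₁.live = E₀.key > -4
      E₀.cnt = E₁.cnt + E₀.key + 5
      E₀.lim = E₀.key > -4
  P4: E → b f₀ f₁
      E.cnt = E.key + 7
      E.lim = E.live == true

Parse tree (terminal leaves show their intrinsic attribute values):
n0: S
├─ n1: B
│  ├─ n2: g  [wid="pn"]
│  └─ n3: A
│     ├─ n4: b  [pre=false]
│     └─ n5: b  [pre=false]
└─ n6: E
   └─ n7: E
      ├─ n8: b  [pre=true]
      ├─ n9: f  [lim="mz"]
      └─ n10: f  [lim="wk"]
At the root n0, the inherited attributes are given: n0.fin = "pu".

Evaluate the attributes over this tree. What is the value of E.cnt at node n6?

1. n0.fin = "pu"  [given at root]
2. n1.lim = "zq"  ["zq"]
3. n1.lab = true  [true]
4. n1.hot = -9  [len(S.fin) - 11]
5. n2.wid = "pn"  [terminal]
6. n3.env = true  [true]
7. n4.pre = false  [terminal]
8. n5.pre = false  [terminal]
9. n3.ok = 1  [1]
10. n3.off = false  [A.env == false]
11. n1.env = true  [true]
12. n6.key = -3  [len(S.fin) - 5]
13. n6.live = false  [false]
14. n7.key = 15  [E₀.key * -2 + 9]
15. n7.live = true  [E₀.key > -4]
16. n8.pre = true  [terminal]
17. n9.lim = "mz"  [terminal]
18. n10.lim = "wk"  [terminal]
19. n7.cnt = 22  [E.key + 7]
20. n7.lim = true  [E.live == true]
21. n6.cnt = 24  [E₁.cnt + E₀.key + 5]
22. n6.lim = true  [E₀.key > -4]
23. n0.env = true  [B.env and E.lim]
24. n0.idx = true  [E.cnt > 23]

24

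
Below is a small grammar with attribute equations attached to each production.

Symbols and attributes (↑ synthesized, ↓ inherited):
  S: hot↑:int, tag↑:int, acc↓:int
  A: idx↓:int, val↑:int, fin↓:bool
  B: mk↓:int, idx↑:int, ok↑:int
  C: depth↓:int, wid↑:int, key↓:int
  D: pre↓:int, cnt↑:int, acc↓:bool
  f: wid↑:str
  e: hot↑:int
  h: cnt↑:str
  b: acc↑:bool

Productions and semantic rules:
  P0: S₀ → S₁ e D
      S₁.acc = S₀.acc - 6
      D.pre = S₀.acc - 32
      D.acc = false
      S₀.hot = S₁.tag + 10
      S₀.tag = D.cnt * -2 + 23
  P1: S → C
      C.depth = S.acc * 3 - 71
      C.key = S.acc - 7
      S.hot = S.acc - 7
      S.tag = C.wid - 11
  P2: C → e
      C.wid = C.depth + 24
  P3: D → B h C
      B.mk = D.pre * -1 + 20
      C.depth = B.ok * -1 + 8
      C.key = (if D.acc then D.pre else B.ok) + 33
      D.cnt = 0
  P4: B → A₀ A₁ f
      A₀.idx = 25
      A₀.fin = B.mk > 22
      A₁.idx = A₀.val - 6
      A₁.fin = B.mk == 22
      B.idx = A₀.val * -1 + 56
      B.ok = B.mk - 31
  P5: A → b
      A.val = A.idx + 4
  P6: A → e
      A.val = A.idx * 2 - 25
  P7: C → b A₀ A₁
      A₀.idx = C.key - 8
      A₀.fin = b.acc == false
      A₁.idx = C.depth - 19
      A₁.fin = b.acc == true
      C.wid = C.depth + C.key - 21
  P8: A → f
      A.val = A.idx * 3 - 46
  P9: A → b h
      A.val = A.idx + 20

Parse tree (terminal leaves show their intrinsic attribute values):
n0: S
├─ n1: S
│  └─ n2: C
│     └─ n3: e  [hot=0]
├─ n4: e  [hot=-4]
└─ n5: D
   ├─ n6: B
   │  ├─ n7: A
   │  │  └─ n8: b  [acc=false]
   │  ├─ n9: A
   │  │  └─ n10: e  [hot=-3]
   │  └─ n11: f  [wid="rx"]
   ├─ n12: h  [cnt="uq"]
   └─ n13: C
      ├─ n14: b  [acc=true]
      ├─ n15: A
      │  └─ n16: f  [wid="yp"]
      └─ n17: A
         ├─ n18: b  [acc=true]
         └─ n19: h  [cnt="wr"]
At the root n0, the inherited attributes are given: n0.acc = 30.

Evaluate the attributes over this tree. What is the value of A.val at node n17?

1. n0.acc = 30  [given at root]
2. n1.acc = 24  [S₀.acc - 6]
3. n2.depth = 1  [S.acc * 3 - 71]
4. n2.key = 17  [S.acc - 7]
5. n3.hot = 0  [terminal]
6. n2.wid = 25  [C.depth + 24]
7. n1.hot = 17  [S.acc - 7]
8. n1.tag = 14  [C.wid - 11]
9. n4.hot = -4  [terminal]
10. n5.pre = -2  [S₀.acc - 32]
11. n5.acc = false  [false]
12. n6.mk = 22  [D.pre * -1 + 20]
13. n7.idx = 25  [25]
14. n7.fin = false  [B.mk > 22]
15. n8.acc = false  [terminal]
16. n7.val = 29  [A.idx + 4]
17. n9.idx = 23  [A₀.val - 6]
18. n9.fin = true  [B.mk == 22]
19. n10.hot = -3  [terminal]
20. n9.val = 21  [A.idx * 2 - 25]
21. n11.wid = "rx"  [terminal]
22. n6.idx = 27  [A₀.val * -1 + 56]
23. n6.ok = -9  [B.mk - 31]
24. n12.cnt = "uq"  [terminal]
25. n13.depth = 17  [B.ok * -1 + 8]
26. n13.key = 24  [(if D.acc then D.pre else B.ok) + 33]
27. n14.acc = true  [terminal]
28. n15.idx = 16  [C.key - 8]
29. n15.fin = false  [b.acc == false]
30. n16.wid = "yp"  [terminal]
31. n15.val = 2  [A.idx * 3 - 46]
32. n17.idx = -2  [C.depth - 19]
33. n17.fin = true  [b.acc == true]
34. n18.acc = true  [terminal]
35. n19.cnt = "wr"  [terminal]
36. n17.val = 18  [A.idx + 20]
37. n13.wid = 20  [C.depth + C.key - 21]
38. n5.cnt = 0  [0]
39. n0.hot = 24  [S₁.tag + 10]
40. n0.tag = 23  [D.cnt * -2 + 23]

18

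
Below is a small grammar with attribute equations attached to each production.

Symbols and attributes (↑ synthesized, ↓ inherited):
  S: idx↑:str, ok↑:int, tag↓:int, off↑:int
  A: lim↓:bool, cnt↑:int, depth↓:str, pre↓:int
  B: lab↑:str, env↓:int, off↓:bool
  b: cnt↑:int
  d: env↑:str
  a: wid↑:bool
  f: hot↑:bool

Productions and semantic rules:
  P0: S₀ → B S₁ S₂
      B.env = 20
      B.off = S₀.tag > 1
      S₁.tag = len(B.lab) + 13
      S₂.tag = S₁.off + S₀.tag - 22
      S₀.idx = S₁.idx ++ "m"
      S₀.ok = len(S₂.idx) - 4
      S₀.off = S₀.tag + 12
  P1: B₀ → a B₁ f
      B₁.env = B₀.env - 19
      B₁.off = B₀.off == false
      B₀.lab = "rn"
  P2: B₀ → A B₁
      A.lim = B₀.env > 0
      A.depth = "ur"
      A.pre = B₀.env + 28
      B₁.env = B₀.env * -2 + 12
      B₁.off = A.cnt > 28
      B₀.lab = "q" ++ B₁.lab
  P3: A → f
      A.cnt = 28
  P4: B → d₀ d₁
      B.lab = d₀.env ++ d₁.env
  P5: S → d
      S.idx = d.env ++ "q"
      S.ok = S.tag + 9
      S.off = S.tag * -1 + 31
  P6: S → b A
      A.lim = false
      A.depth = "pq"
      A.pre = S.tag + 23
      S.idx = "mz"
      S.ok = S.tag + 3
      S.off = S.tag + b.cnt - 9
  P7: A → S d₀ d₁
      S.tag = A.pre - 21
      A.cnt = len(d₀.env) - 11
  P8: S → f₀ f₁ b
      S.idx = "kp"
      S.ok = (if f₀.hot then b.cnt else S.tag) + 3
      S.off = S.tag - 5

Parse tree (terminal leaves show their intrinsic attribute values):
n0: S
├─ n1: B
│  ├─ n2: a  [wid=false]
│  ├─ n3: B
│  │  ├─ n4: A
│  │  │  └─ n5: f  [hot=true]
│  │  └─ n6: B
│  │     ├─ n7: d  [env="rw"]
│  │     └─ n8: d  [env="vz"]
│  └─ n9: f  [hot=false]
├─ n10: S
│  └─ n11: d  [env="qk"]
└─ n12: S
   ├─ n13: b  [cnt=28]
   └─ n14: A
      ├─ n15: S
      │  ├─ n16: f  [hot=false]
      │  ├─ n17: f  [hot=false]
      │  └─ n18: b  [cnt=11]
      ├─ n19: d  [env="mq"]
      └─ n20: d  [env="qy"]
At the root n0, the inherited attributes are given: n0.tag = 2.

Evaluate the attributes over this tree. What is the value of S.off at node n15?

1. n0.tag = 2  [given at root]
2. n1.env = 20  [20]
3. n1.off = true  [S₀.tag > 1]
4. n2.wid = false  [terminal]
5. n3.env = 1  [B₀.env - 19]
6. n3.off = false  [B₀.off == false]
7. n4.lim = true  [B₀.env > 0]
8. n4.depth = "ur"  ["ur"]
9. n4.pre = 29  [B₀.env + 28]
10. n5.hot = true  [terminal]
11. n4.cnt = 28  [28]
12. n6.env = 10  [B₀.env * -2 + 12]
13. n6.off = false  [A.cnt > 28]
14. n7.env = "rw"  [terminal]
15. n8.env = "vz"  [terminal]
16. n6.lab = "rwvz"  [d₀.env ++ d₁.env]
17. n3.lab = "qrwvz"  ["q" ++ B₁.lab]
18. n9.hot = false  [terminal]
19. n1.lab = "rn"  ["rn"]
20. n10.tag = 15  [len(B.lab) + 13]
21. n11.env = "qk"  [terminal]
22. n10.idx = "qkq"  [d.env ++ "q"]
23. n10.ok = 24  [S.tag + 9]
24. n10.off = 16  [S.tag * -1 + 31]
25. n12.tag = -4  [S₁.off + S₀.tag - 22]
26. n13.cnt = 28  [terminal]
27. n14.lim = false  [false]
28. n14.depth = "pq"  ["pq"]
29. n14.pre = 19  [S.tag + 23]
30. n15.tag = -2  [A.pre - 21]
31. n16.hot = false  [terminal]
32. n17.hot = false  [terminal]
33. n18.cnt = 11  [terminal]
34. n15.idx = "kp"  ["kp"]
35. n15.ok = 1  [(if f₀.hot then b.cnt else S.tag) + 3]
36. n15.off = -7  [S.tag - 5]
37. n19.env = "mq"  [terminal]
38. n20.env = "qy"  [terminal]
39. n14.cnt = -9  [len(d₀.env) - 11]
40. n12.idx = "mz"  ["mz"]
41. n12.ok = -1  [S.tag + 3]
42. n12.off = 15  [S.tag + b.cnt - 9]
43. n0.idx = "qkqm"  [S₁.idx ++ "m"]
44. n0.ok = -2  [len(S₂.idx) - 4]
45. n0.off = 14  [S₀.tag + 12]

-7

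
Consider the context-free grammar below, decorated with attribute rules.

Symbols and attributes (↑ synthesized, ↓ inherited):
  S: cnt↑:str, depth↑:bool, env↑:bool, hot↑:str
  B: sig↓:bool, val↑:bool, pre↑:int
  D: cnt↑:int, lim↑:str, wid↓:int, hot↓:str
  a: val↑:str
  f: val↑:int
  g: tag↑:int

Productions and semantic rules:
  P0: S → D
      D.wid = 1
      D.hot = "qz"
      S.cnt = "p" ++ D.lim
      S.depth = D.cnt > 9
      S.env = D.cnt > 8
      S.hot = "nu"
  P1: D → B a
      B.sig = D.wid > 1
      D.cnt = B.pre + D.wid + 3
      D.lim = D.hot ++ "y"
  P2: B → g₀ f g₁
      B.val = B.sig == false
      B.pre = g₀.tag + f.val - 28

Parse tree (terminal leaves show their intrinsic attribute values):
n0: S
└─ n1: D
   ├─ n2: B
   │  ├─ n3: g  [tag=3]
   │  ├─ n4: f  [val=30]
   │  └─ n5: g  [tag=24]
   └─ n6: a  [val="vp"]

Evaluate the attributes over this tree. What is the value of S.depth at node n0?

false

1. n1.wid = 1  [1]
2. n1.hot = "qz"  ["qz"]
3. n2.sig = false  [D.wid > 1]
4. n3.tag = 3  [terminal]
5. n4.val = 30  [terminal]
6. n5.tag = 24  [terminal]
7. n2.val = true  [B.sig == false]
8. n2.pre = 5  [g₀.tag + f.val - 28]
9. n6.val = "vp"  [terminal]
10. n1.cnt = 9  [B.pre + D.wid + 3]
11. n1.lim = "qzy"  [D.hot ++ "y"]
12. n0.cnt = "pqzy"  ["p" ++ D.lim]
13. n0.depth = false  [D.cnt > 9]
14. n0.env = true  [D.cnt > 8]
15. n0.hot = "nu"  ["nu"]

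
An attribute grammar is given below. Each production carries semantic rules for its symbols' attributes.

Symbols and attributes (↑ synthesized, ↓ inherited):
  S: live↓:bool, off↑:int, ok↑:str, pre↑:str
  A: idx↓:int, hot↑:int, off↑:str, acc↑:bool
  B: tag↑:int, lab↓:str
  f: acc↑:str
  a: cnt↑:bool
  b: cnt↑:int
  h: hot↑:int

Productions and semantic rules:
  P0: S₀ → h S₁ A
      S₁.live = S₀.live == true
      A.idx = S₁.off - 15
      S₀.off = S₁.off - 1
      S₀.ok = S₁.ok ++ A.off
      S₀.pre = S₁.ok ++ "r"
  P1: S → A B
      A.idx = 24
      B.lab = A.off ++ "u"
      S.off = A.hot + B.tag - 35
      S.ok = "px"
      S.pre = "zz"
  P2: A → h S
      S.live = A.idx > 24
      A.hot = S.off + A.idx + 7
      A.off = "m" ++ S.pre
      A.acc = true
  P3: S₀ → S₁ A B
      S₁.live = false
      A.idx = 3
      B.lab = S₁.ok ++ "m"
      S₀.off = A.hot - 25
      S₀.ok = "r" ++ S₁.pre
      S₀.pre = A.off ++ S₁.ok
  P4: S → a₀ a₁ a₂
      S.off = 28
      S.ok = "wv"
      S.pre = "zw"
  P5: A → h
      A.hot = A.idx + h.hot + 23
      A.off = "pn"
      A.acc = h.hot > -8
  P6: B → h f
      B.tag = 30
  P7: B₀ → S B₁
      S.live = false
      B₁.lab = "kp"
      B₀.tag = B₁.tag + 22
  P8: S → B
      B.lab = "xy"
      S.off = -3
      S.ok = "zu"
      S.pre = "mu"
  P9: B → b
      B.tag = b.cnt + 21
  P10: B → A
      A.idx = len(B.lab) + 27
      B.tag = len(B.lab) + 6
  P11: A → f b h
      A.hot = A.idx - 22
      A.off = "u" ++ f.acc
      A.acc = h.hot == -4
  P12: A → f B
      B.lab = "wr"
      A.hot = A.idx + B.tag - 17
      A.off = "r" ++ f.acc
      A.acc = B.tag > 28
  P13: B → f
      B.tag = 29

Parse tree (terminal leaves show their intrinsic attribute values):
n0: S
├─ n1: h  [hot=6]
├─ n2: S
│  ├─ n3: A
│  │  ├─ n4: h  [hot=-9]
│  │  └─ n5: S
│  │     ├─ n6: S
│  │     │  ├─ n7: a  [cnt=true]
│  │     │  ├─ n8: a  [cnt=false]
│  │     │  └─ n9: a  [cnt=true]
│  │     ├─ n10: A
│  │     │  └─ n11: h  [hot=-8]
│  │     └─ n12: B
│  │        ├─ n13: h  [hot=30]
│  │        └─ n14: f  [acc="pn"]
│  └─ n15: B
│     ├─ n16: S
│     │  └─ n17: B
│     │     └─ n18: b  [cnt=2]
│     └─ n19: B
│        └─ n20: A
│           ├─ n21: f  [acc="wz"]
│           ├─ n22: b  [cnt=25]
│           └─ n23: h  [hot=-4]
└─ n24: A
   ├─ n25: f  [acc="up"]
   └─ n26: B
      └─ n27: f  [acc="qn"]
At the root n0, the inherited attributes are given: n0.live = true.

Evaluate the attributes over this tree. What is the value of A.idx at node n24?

4

1. n0.live = true  [given at root]
2. n1.hot = 6  [terminal]
3. n2.live = true  [S₀.live == true]
4. n3.idx = 24  [24]
5. n4.hot = -9  [terminal]
6. n5.live = false  [A.idx > 24]
7. n6.live = false  [false]
8. n7.cnt = true  [terminal]
9. n8.cnt = false  [terminal]
10. n9.cnt = true  [terminal]
11. n6.off = 28  [28]
12. n6.ok = "wv"  ["wv"]
13. n6.pre = "zw"  ["zw"]
14. n10.idx = 3  [3]
15. n11.hot = -8  [terminal]
16. n10.hot = 18  [A.idx + h.hot + 23]
17. n10.off = "pn"  ["pn"]
18. n10.acc = false  [h.hot > -8]
19. n12.lab = "wvm"  [S₁.ok ++ "m"]
20. n13.hot = 30  [terminal]
21. n14.acc = "pn"  [terminal]
22. n12.tag = 30  [30]
23. n5.off = -7  [A.hot - 25]
24. n5.ok = "rzw"  ["r" ++ S₁.pre]
25. n5.pre = "pnwv"  [A.off ++ S₁.ok]
26. n3.hot = 24  [S.off + A.idx + 7]
27. n3.off = "mpnwv"  ["m" ++ S.pre]
28. n3.acc = true  [true]
29. n15.lab = "mpnwvu"  [A.off ++ "u"]
30. n16.live = false  [false]
31. n17.lab = "xy"  ["xy"]
32. n18.cnt = 2  [terminal]
33. n17.tag = 23  [b.cnt + 21]
34. n16.off = -3  [-3]
35. n16.ok = "zu"  ["zu"]
36. n16.pre = "mu"  ["mu"]
37. n19.lab = "kp"  ["kp"]
38. n20.idx = 29  [len(B.lab) + 27]
39. n21.acc = "wz"  [terminal]
40. n22.cnt = 25  [terminal]
41. n23.hot = -4  [terminal]
42. n20.hot = 7  [A.idx - 22]
43. n20.off = "uwz"  ["u" ++ f.acc]
44. n20.acc = true  [h.hot == -4]
45. n19.tag = 8  [len(B.lab) + 6]
46. n15.tag = 30  [B₁.tag + 22]
47. n2.off = 19  [A.hot + B.tag - 35]
48. n2.ok = "px"  ["px"]
49. n2.pre = "zz"  ["zz"]
50. n24.idx = 4  [S₁.off - 15]
51. n25.acc = "up"  [terminal]
52. n26.lab = "wr"  ["wr"]
53. n27.acc = "qn"  [terminal]
54. n26.tag = 29  [29]
55. n24.hot = 16  [A.idx + B.tag - 17]
56. n24.off = "rup"  ["r" ++ f.acc]
57. n24.acc = true  [B.tag > 28]
58. n0.off = 18  [S₁.off - 1]
59. n0.ok = "pxrup"  [S₁.ok ++ A.off]
60. n0.pre = "pxr"  [S₁.ok ++ "r"]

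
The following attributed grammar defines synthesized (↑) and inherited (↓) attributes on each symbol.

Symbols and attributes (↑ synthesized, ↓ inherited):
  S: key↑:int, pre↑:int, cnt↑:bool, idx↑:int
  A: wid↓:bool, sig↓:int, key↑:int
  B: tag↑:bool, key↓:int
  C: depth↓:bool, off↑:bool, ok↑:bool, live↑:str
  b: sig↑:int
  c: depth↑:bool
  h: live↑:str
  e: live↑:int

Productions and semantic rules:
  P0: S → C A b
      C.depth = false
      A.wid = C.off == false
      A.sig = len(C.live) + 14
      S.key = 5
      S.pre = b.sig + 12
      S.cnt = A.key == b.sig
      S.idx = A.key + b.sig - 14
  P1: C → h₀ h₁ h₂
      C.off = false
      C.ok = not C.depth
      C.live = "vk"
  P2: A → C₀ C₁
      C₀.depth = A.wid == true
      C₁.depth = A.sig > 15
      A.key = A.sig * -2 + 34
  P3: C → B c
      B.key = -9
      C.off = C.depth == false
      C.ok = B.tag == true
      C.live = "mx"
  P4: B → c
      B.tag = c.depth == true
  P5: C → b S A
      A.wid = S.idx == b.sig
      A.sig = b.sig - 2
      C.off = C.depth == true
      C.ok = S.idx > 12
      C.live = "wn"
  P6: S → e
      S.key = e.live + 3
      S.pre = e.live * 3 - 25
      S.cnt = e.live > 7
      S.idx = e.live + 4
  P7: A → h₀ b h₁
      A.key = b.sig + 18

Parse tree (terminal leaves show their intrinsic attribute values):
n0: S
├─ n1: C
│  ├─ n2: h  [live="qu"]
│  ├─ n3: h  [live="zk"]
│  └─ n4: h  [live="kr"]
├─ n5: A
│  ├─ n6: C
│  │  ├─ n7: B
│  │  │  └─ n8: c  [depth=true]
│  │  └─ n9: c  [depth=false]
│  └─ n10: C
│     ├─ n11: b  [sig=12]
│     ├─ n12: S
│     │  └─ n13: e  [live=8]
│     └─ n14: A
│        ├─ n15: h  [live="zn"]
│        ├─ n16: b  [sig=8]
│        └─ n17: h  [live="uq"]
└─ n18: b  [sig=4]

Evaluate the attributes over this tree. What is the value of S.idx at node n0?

-8

1. n1.depth = false  [false]
2. n2.live = "qu"  [terminal]
3. n3.live = "zk"  [terminal]
4. n4.live = "kr"  [terminal]
5. n1.off = false  [false]
6. n1.ok = true  [not C.depth]
7. n1.live = "vk"  ["vk"]
8. n5.wid = true  [C.off == false]
9. n5.sig = 16  [len(C.live) + 14]
10. n6.depth = true  [A.wid == true]
11. n7.key = -9  [-9]
12. n8.depth = true  [terminal]
13. n7.tag = true  [c.depth == true]
14. n9.depth = false  [terminal]
15. n6.off = false  [C.depth == false]
16. n6.ok = true  [B.tag == true]
17. n6.live = "mx"  ["mx"]
18. n10.depth = true  [A.sig > 15]
19. n11.sig = 12  [terminal]
20. n13.live = 8  [terminal]
21. n12.key = 11  [e.live + 3]
22. n12.pre = -1  [e.live * 3 - 25]
23. n12.cnt = true  [e.live > 7]
24. n12.idx = 12  [e.live + 4]
25. n14.wid = true  [S.idx == b.sig]
26. n14.sig = 10  [b.sig - 2]
27. n15.live = "zn"  [terminal]
28. n16.sig = 8  [terminal]
29. n17.live = "uq"  [terminal]
30. n14.key = 26  [b.sig + 18]
31. n10.off = true  [C.depth == true]
32. n10.ok = false  [S.idx > 12]
33. n10.live = "wn"  ["wn"]
34. n5.key = 2  [A.sig * -2 + 34]
35. n18.sig = 4  [terminal]
36. n0.key = 5  [5]
37. n0.pre = 16  [b.sig + 12]
38. n0.cnt = false  [A.key == b.sig]
39. n0.idx = -8  [A.key + b.sig - 14]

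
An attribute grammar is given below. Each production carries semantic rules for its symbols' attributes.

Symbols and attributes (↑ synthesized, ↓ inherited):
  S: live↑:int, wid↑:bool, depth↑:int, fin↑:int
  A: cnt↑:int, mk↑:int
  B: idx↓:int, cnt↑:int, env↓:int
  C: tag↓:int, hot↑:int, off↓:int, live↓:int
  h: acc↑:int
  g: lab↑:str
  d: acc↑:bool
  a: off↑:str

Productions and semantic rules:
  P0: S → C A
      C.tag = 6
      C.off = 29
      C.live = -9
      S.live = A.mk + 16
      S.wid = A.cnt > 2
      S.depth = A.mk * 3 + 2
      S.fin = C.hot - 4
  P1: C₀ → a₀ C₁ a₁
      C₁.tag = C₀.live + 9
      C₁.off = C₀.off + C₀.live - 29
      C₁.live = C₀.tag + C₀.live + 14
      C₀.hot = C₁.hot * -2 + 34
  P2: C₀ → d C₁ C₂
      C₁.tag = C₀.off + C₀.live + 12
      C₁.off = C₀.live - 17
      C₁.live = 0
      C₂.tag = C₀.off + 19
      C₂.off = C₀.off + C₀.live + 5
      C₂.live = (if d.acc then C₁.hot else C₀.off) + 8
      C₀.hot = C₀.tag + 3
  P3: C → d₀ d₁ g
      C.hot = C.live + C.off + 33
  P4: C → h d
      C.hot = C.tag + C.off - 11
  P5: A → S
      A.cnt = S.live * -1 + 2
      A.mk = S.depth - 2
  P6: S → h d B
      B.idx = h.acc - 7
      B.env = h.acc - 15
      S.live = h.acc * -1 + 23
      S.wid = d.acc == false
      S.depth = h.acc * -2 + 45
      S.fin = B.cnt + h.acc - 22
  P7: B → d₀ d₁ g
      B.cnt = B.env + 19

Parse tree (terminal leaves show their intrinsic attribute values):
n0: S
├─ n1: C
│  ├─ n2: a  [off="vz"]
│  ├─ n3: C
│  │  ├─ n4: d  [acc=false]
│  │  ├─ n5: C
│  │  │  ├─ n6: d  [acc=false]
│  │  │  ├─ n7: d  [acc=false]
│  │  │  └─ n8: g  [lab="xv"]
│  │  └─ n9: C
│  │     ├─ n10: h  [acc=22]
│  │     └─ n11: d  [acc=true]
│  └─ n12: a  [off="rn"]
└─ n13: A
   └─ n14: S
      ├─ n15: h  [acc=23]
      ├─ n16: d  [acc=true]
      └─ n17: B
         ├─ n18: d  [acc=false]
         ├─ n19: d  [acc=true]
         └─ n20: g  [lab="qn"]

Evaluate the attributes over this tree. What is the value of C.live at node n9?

1. n1.tag = 6  [6]
2. n1.off = 29  [29]
3. n1.live = -9  [-9]
4. n2.off = "vz"  [terminal]
5. n3.tag = 0  [C₀.live + 9]
6. n3.off = -9  [C₀.off + C₀.live - 29]
7. n3.live = 11  [C₀.tag + C₀.live + 14]
8. n4.acc = false  [terminal]
9. n5.tag = 14  [C₀.off + C₀.live + 12]
10. n5.off = -6  [C₀.live - 17]
11. n5.live = 0  [0]
12. n6.acc = false  [terminal]
13. n7.acc = false  [terminal]
14. n8.lab = "xv"  [terminal]
15. n5.hot = 27  [C.live + C.off + 33]
16. n9.tag = 10  [C₀.off + 19]
17. n9.off = 7  [C₀.off + C₀.live + 5]
18. n9.live = -1  [(if d.acc then C₁.hot else C₀.off) + 8]
19. n10.acc = 22  [terminal]
20. n11.acc = true  [terminal]
21. n9.hot = 6  [C.tag + C.off - 11]
22. n3.hot = 3  [C₀.tag + 3]
23. n12.off = "rn"  [terminal]
24. n1.hot = 28  [C₁.hot * -2 + 34]
25. n15.acc = 23  [terminal]
26. n16.acc = true  [terminal]
27. n17.idx = 16  [h.acc - 7]
28. n17.env = 8  [h.acc - 15]
29. n18.acc = false  [terminal]
30. n19.acc = true  [terminal]
31. n20.lab = "qn"  [terminal]
32. n17.cnt = 27  [B.env + 19]
33. n14.live = 0  [h.acc * -1 + 23]
34. n14.wid = false  [d.acc == false]
35. n14.depth = -1  [h.acc * -2 + 45]
36. n14.fin = 28  [B.cnt + h.acc - 22]
37. n13.cnt = 2  [S.live * -1 + 2]
38. n13.mk = -3  [S.depth - 2]
39. n0.live = 13  [A.mk + 16]
40. n0.wid = false  [A.cnt > 2]
41. n0.depth = -7  [A.mk * 3 + 2]
42. n0.fin = 24  [C.hot - 4]

-1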